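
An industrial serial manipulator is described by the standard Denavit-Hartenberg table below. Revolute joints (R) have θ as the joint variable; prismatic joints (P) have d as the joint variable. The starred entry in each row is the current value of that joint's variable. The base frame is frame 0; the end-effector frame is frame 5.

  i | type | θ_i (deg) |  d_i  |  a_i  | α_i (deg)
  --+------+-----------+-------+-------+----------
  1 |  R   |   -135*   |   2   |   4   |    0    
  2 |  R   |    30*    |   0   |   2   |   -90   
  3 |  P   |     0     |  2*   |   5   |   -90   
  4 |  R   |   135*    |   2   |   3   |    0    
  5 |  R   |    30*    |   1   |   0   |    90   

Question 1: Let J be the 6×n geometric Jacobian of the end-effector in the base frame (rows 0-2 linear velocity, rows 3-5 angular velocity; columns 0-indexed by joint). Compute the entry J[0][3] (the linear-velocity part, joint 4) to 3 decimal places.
2.598

axis z_3 = (0.0000,-0.0000,-1.0000); lever o_n−o_3 = (-1.5000,2.5981,-3.0000)
cross product → J_v[:, 3] = (2.5981,1.5000,0.0000)
J_ω[:, 3] = z_3
entry J[0][3] = 2.5981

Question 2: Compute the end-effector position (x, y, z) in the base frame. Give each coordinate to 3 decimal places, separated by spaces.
after link 1: o_1 = (-2.8284, -2.8284, 2.0000)
after link 2: o_2 = (-3.3461, -4.7603, 2.0000)
after link 3: o_3 = (-2.7083, -10.1075, 2.0000)
after link 4: o_4 = (-4.2083, -7.5095, -0.0000)
after link 5: o_5 = (-4.2083, -7.5095, -1.0000)

-4.208 -7.509 -1.000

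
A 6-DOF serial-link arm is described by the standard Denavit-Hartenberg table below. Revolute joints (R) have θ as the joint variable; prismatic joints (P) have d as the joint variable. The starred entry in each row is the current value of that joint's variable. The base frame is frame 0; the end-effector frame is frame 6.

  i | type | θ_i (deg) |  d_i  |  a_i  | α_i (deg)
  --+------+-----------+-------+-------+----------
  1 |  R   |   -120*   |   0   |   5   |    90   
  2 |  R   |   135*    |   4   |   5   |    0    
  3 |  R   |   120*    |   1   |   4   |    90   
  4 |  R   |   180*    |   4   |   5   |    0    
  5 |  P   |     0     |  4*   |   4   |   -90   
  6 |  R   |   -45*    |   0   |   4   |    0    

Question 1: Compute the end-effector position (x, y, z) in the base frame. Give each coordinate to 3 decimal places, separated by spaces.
after link 1: o_1 = (-2.5000, -4.3301, 0.0000)
after link 2: o_2 = (-4.1963, 0.7317, 3.5355)
after link 3: o_3 = (-4.5447, 2.1283, -0.3282)
after link 4: o_4 = (-3.2599, 4.3537, 5.5367)
after link 5: o_5 = (-1.8457, 6.8031, 10.4357)
after link 6: o_6 = (-0.8457, 8.5352, 13.8998)

-0.846 8.535 13.900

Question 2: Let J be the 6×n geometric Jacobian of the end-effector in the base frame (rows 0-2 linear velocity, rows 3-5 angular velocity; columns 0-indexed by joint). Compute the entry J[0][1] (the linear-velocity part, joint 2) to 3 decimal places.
axis z_1 = (-0.8660,0.5000,0.0000); lever o_n−o_1 = (1.6543,12.8653,13.8998)
cross product → J_v[:, 1] = (6.9499,12.0376,-11.9688)
J_ω[:, 1] = z_1
entry J[0][1] = 6.9499

6.950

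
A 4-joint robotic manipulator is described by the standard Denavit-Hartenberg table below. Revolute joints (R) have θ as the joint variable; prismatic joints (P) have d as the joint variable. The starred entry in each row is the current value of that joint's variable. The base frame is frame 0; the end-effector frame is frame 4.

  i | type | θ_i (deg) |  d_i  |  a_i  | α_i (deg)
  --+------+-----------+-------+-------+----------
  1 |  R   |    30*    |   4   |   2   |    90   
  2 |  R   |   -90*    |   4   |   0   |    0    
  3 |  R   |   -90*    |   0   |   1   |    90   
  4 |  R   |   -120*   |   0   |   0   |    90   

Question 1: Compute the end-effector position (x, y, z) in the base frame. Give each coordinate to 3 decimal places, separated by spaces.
2.866 -2.964 4.000

after link 1: o_1 = (1.7321, 1.0000, 4.0000)
after link 2: o_2 = (3.7321, -2.4641, 4.0000)
after link 3: o_3 = (2.8660, -2.9641, 4.0000)
after link 4: o_4 = (2.8660, -2.9641, 4.0000)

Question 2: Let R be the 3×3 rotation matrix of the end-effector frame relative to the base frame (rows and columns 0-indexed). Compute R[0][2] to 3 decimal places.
End-effector z-axis (col 2 of R) = (1.0000,0.0000,0.0000)
R[0][2] = 1.0000

1.000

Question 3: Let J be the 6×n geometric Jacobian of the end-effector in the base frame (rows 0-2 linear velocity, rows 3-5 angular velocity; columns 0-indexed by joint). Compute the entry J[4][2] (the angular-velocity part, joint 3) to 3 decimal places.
axis z_2 = (0.5000,-0.8660,0.0000); lever o_n−o_2 = (-0.8660,-0.5000,0.0000)
cross product → J_v[:, 2] = (0.0000,-0.0000,-1.0000)
J_ω[:, 2] = z_2
entry J[4][2] = -0.8660

-0.866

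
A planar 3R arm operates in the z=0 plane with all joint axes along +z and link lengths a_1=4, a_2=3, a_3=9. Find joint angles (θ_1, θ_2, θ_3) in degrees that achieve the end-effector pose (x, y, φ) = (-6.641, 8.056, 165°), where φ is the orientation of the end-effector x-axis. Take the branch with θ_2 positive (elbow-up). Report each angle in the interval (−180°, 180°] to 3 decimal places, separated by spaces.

wrist centre = target − a_3·(cos φ, sin φ) = (2.0523, 5.7266)
cos θ_2 = (37.0063−4²−3²)/(2·4·3) = 0.5003; θ_2 = 59.9825° (elbow-up)
β = atan2(5.7266,2.0523) = 70.2831°; ψ = atan2(2.5976,5.5008) = 25.2779°
θ_1 = β − ψ = 45.0052°
θ_3 = φ − θ_1 − θ_2 = 60.0123° (wrapped to (-180°,180°])

45.005 59.983 60.012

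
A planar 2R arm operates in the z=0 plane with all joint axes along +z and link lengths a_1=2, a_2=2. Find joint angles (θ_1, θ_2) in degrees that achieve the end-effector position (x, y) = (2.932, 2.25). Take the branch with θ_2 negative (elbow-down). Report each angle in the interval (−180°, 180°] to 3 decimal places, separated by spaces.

59.991 -44.977

cos θ_2 = (13.6591−2²−2²)/(2·2·2) = 0.7074; θ_2 = -44.9770° (elbow-down)
β = atan2(2.2500,2.9320) = 37.5024°; ψ = atan2(-1.4136,3.4148) = -22.4885°
θ_1 = β − ψ = 59.9909°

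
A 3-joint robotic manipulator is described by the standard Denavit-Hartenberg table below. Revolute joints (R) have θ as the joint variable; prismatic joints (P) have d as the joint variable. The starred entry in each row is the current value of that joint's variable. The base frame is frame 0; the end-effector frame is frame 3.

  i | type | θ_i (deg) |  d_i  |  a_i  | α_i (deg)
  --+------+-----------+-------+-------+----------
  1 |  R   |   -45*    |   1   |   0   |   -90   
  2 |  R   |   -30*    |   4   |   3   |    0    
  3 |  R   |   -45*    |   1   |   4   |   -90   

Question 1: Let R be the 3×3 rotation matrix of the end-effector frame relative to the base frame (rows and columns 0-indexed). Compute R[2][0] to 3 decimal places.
0.966

End-effector x-axis (col 0 of R) = (0.1830,-0.1830,0.9659)
R[2][0] = 0.9659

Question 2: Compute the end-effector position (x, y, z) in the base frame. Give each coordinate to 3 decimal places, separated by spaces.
6.105 0.966 6.364

after link 1: o_1 = (0.0000, 0.0000, 1.0000)
after link 2: o_2 = (4.6655, 0.9913, 2.5000)
after link 3: o_3 = (6.1047, 0.9664, 6.3637)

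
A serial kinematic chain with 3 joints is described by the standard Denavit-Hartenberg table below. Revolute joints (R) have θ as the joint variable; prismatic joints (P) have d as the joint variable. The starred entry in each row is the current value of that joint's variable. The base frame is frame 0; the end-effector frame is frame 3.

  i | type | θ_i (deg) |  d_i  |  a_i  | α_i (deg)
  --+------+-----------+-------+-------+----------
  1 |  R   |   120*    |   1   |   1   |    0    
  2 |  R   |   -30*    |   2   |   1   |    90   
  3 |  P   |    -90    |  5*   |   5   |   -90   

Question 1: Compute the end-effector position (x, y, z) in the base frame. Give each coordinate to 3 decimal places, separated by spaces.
4.500 1.866 -2.000

after link 1: o_1 = (-0.5000, 0.8660, 1.0000)
after link 2: o_2 = (-0.5000, 1.8660, 3.0000)
after link 3: o_3 = (4.5000, 1.8660, -2.0000)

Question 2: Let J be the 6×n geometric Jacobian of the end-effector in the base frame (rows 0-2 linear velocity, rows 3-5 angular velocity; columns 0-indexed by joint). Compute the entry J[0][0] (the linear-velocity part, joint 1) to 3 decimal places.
-1.866

axis z_0 = ẑ; lever o_n−o_0 = (4.5000,1.8660,-2.0000)
cross product → J_v[:, 0] = (-1.8660,4.5000,0.0000)
J_ω[:, 0] = z_0
entry J[0][0] = -1.8660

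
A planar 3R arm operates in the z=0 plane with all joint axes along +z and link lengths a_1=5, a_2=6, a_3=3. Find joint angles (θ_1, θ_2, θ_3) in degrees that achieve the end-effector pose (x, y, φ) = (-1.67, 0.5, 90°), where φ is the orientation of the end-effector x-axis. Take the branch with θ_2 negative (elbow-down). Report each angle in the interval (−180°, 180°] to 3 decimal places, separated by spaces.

wrist centre = target − a_3·(cos φ, sin φ) = (-1.6700, -2.5000)
cos θ_2 = (9.0389−5²−6²)/(2·5·6) = -0.8660; θ_2 = -149.9992° (elbow-down)
β = atan2(-2.5000,-1.6700) = -123.7429°; ψ = atan2(-3.0001,-0.1961) = -93.7400°
θ_1 = β − ψ = -30.0029°
θ_3 = φ − θ_1 − θ_2 = -89.9979° (wrapped to (-180°,180°])

-30.003 -149.999 -89.998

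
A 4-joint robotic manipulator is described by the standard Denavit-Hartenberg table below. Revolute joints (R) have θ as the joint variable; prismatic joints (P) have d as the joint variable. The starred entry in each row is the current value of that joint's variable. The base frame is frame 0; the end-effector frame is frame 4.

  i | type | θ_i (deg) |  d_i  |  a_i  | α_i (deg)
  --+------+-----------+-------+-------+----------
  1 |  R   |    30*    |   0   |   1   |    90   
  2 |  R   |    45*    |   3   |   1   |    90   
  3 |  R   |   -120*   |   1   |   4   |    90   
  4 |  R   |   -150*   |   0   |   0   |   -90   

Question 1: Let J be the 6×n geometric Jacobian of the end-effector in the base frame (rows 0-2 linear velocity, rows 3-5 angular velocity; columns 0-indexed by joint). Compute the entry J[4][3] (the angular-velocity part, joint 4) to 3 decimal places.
-0.739

axis z_3 = (-0.2803,-0.7392,-0.6124); lever o_n−o_3 = (0.0000,0.0000,0.0000)
cross product → J_v[:, 3] = (0.0000,0.0000,0.0000)
J_ω[:, 3] = z_3
entry J[4][3] = -0.7392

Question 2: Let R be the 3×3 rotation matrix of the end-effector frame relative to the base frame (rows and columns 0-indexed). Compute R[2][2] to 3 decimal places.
End-effector z-axis (col 2 of R) = (-0.8999,-0.0196,0.4356)
R[2][2] = 0.4356

0.436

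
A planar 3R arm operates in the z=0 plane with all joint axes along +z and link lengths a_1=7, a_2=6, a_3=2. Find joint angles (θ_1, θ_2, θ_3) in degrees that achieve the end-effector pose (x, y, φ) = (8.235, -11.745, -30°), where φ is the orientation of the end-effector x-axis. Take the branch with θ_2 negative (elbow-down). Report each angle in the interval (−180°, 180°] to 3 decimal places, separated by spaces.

-44.996 -30.004 45.000

wrist centre = target − a_3·(cos φ, sin φ) = (6.5029, -10.7450)
cos θ_2 = (157.7434−7²−6²)/(2·7·6) = 0.8660; θ_2 = -30.0038° (elbow-down)
β = atan2(-10.7450,6.5029) = -58.8174°; ψ = atan2(-3.0003,12.1960) = -13.8209°
θ_1 = β − ψ = -44.9964°
θ_3 = φ − θ_1 − θ_2 = 45.0002° (wrapped to (-180°,180°])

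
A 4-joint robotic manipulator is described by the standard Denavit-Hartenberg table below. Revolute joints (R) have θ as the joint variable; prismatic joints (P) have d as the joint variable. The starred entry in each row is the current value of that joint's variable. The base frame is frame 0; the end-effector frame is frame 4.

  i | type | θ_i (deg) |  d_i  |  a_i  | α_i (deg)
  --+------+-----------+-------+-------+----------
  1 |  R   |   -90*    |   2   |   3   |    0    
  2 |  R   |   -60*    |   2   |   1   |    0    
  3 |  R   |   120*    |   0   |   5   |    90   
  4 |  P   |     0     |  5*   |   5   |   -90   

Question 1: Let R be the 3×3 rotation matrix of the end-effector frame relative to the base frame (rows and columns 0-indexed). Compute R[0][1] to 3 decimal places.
End-effector y-axis (col 1 of R) = (0.5000,0.8660,0.0000)
R[0][1] = 0.5000

0.500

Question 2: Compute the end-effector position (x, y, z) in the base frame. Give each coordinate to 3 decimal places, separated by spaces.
after link 1: o_1 = (0.0000, -3.0000, 2.0000)
after link 2: o_2 = (-0.8660, -3.5000, 4.0000)
after link 3: o_3 = (3.4641, -6.0000, 4.0000)
after link 4: o_4 = (5.2942, -12.8301, 4.0000)

5.294 -12.830 4.000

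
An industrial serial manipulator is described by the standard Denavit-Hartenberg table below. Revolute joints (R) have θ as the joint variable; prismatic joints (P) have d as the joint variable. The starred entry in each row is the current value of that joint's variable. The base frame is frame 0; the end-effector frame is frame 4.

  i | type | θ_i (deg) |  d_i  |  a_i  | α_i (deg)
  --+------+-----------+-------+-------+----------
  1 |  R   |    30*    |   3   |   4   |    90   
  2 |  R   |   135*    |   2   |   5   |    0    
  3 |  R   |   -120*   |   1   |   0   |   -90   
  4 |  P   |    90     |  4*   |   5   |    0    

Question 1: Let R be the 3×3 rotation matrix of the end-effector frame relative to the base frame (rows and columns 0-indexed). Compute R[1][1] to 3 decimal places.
-0.483

End-effector y-axis (col 1 of R) = (-0.8365,-0.4830,-0.2588)
R[1][1] = -0.4830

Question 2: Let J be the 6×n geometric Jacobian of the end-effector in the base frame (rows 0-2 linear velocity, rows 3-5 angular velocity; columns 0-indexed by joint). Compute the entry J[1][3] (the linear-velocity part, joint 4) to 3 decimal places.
prismatic axis z_3 = (-0.2241,-0.1294,0.9659)
J_v[:, 3] = z_3; J_ω[:, 3] = (0,0,0)
entry J[1][3] = -0.1294

-0.129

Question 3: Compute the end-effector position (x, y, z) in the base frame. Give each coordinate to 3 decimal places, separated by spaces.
-1.494 1.447 10.399

after link 1: o_1 = (3.4641, 2.0000, 3.0000)
after link 2: o_2 = (1.4022, -1.4998, 6.5355)
after link 3: o_3 = (1.9022, -2.3658, 6.5355)
after link 4: o_4 = (-1.4943, 1.4466, 10.3992)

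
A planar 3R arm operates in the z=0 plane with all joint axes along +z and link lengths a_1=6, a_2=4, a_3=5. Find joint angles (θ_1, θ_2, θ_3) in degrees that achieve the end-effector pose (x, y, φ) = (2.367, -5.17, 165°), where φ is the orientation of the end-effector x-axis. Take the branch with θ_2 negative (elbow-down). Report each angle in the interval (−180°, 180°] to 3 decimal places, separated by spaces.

wrist centre = target − a_3·(cos φ, sin φ) = (7.1966, -6.4641)
cos θ_2 = (93.5760−6²−4²)/(2·6·4) = 0.8662; θ_2 = -29.9838° (elbow-down)
β = atan2(-6.4641,7.1966) = -41.9305°; ψ = atan2(-1.9990,9.4647) = -11.9261°
θ_1 = β − ψ = -30.0044°
θ_3 = φ − θ_1 − θ_2 = -135.0117° (wrapped to (-180°,180°])

-30.004 -29.984 -135.012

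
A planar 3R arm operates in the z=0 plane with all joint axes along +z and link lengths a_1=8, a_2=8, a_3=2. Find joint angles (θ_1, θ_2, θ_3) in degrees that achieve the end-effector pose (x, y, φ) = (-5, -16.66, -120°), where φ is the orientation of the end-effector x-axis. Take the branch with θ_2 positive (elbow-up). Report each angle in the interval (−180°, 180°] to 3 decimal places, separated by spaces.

-120.004 30.007 -30.003

wrist centre = target − a_3·(cos φ, sin φ) = (-4.0000, -14.9279)
cos θ_2 = (238.8437−8²−8²)/(2·8·8) = 0.8660; θ_2 = 30.0068° (elbow-up)
β = atan2(-14.9279,-4.0000) = -105.0002°; ψ = atan2(4.0008,14.9277) = 15.0034°
θ_1 = β − ψ = -120.0036°
θ_3 = φ − θ_1 − θ_2 = -30.0032° (wrapped to (-180°,180°])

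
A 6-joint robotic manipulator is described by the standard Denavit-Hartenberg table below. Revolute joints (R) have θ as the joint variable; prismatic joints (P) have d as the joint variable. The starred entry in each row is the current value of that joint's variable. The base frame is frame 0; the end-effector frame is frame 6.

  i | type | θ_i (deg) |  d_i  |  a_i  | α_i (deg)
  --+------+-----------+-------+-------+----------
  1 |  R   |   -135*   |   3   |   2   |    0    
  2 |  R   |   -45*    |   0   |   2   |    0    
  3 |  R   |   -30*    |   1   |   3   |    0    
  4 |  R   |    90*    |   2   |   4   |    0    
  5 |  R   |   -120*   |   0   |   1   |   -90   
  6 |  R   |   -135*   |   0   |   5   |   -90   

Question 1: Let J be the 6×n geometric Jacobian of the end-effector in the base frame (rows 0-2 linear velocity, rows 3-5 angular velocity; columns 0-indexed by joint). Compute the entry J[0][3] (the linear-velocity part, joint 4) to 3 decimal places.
axis z_3 = (0.0000,0.0000,1.0000); lever o_n−o_3 = (-0.7322,-5.6599,5.5355)
cross product → J_v[:, 3] = (5.6599,-0.7322,0.0000)
J_ω[:, 3] = z_3
entry J[0][3] = 5.6599

5.660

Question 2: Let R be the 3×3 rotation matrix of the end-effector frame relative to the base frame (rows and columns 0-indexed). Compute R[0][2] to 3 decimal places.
-0.354

End-effector z-axis (col 2 of R) = (-0.3536,0.6124,0.7071)
R[0][2] = -0.3536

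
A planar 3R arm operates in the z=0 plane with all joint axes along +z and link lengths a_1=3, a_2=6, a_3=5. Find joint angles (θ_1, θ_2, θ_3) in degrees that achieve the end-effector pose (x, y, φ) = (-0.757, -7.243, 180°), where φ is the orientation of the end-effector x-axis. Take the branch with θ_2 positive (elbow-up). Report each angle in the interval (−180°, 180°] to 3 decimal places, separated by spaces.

-89.986 44.981 -134.995

wrist centre = target − a_3·(cos φ, sin φ) = (4.2430, -7.2430)
cos θ_2 = (70.4641−3²−6²)/(2·3·6) = 0.7073; θ_2 = 44.9814° (elbow-up)
β = atan2(-7.2430,4.2430) = -59.6379°; ψ = atan2(4.2413,7.2440) = 30.3483°
θ_1 = β − ψ = -89.9863°
θ_3 = φ − θ_1 − θ_2 = -134.9951° (wrapped to (-180°,180°])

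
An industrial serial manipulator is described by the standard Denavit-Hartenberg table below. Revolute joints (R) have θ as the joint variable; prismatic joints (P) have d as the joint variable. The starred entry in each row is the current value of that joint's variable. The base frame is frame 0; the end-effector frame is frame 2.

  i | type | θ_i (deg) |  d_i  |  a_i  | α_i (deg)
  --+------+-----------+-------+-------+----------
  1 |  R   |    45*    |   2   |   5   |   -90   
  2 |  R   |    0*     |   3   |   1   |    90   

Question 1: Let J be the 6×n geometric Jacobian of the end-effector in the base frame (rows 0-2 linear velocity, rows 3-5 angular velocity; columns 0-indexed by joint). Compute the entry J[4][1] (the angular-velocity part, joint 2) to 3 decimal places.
axis z_1 = (-0.7071,0.7071,0.0000); lever o_n−o_1 = (-1.4142,2.8284,0.0000)
cross product → J_v[:, 1] = (-0.0000,-0.0000,-1.0000)
J_ω[:, 1] = z_1
entry J[4][1] = 0.7071

0.707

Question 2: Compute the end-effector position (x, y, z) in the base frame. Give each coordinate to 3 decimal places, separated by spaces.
2.121 6.364 2.000

after link 1: o_1 = (3.5355, 3.5355, 2.0000)
after link 2: o_2 = (2.1213, 6.3640, 2.0000)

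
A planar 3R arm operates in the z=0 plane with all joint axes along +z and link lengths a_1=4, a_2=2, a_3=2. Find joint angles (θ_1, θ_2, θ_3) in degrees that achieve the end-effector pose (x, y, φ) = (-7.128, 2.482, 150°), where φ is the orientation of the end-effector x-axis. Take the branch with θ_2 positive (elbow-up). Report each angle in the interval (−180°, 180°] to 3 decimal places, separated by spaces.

150.002 45.006 -45.007

wrist centre = target − a_3·(cos φ, sin φ) = (-5.3959, 1.4820)
cos θ_2 = (31.3126−4²−2²)/(2·4·2) = 0.7070; θ_2 = 45.0057° (elbow-up)
β = atan2(1.4820,-5.3959) = 164.6424°; ψ = atan2(1.4144,5.4141) = 14.6406°
θ_1 = β − ψ = 150.0018°
θ_3 = φ − θ_1 − θ_2 = -45.0075° (wrapped to (-180°,180°])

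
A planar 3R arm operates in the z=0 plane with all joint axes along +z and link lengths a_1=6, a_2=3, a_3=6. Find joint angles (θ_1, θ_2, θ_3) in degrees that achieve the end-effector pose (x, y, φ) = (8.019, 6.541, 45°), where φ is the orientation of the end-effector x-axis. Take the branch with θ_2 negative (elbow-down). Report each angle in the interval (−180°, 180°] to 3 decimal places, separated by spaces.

wrist centre = target − a_3·(cos φ, sin φ) = (3.7764, 2.2984)
cos θ_2 = (19.5433−6²−3²)/(2·6·3) = -0.7071; θ_2 = -135.0018° (elbow-down)
β = atan2(2.2984,3.7764) = 31.3254°; ψ = atan2(-2.1213,3.8786) = -28.6747°
θ_1 = β − ψ = 60.0001°
θ_3 = φ − θ_1 − θ_2 = 120.0017° (wrapped to (-180°,180°])

60.000 -135.002 120.002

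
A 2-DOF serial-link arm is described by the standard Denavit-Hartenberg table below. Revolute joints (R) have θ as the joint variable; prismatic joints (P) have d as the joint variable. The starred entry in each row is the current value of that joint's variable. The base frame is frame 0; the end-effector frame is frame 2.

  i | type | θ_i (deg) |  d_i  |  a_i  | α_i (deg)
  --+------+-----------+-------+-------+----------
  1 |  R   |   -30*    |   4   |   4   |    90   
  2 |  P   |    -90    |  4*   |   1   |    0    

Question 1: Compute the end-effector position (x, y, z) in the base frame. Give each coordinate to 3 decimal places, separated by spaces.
1.464 -5.464 3.000

after link 1: o_1 = (3.4641, -2.0000, 4.0000)
after link 2: o_2 = (1.4641, -5.4641, 3.0000)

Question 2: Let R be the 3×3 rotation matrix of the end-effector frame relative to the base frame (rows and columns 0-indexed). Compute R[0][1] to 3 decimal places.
End-effector y-axis (col 1 of R) = (0.8660,-0.5000,0.0000)
R[0][1] = 0.8660

0.866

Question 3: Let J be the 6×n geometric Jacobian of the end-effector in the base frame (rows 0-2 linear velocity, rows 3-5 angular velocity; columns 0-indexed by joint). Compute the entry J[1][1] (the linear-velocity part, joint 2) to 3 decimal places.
-0.866

prismatic axis z_1 = (-0.5000,-0.8660,0.0000)
J_v[:, 1] = z_1; J_ω[:, 1] = (0,0,0)
entry J[1][1] = -0.8660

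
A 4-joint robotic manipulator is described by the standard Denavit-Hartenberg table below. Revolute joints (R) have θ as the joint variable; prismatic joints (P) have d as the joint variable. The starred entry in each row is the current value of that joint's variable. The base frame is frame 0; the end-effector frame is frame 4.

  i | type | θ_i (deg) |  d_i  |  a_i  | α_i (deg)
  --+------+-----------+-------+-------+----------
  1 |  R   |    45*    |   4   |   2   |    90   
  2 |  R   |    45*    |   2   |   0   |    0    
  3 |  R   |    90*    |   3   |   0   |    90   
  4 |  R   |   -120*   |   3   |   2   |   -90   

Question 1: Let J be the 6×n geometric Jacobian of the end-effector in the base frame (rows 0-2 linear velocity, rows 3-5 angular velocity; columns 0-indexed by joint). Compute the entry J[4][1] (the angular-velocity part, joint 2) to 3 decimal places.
-0.707

axis z_1 = (0.7071,-0.7071,0.0000); lever o_n−o_1 = (4.3108,-0.3108,1.4142)
cross product → J_v[:, 1] = (-1.0000,-1.0000,2.8284)
J_ω[:, 1] = z_1
entry J[4][1] = -0.7071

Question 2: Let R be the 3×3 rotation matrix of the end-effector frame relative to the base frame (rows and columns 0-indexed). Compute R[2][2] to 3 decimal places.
End-effector z-axis (col 2 of R) = (-0.7866,-0.0795,0.6124)
R[2][2] = 0.6124

0.612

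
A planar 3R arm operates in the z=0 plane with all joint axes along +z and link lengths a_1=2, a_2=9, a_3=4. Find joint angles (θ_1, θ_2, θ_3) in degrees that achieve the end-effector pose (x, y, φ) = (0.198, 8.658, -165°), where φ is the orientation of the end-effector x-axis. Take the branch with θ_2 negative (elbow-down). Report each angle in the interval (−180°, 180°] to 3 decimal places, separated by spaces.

wrist centre = target − a_3·(cos φ, sin φ) = (4.0617, 9.6933)
cos θ_2 = (110.4570−2²−9²)/(2·2·9) = 0.7071; θ_2 = -44.9973° (elbow-down)
β = atan2(9.6933,4.0617) = 67.2652°; ψ = atan2(-6.3637,8.3643) = -37.2645°
θ_1 = β − ψ = 104.5297°
θ_3 = φ − θ_1 − θ_2 = 135.4676° (wrapped to (-180°,180°])

104.530 -44.997 135.468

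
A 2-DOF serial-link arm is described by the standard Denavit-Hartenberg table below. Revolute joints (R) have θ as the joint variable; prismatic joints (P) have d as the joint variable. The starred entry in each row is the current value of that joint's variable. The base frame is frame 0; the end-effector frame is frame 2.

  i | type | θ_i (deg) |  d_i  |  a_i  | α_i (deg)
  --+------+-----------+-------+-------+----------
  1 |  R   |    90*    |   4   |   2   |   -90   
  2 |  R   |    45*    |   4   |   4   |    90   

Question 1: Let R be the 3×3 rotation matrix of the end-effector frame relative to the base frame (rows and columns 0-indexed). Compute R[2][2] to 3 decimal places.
End-effector z-axis (col 2 of R) = (0.0000,0.7071,0.7071)
R[2][2] = 0.7071

0.707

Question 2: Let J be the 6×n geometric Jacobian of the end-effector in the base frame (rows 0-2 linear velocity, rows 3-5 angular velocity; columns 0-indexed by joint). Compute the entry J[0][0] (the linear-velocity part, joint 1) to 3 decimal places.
-4.828

axis z_0 = ẑ; lever o_n−o_0 = (-4.0000,4.8284,1.1716)
cross product → J_v[:, 0] = (-4.8284,-4.0000,0.0000)
J_ω[:, 0] = z_0
entry J[0][0] = -4.8284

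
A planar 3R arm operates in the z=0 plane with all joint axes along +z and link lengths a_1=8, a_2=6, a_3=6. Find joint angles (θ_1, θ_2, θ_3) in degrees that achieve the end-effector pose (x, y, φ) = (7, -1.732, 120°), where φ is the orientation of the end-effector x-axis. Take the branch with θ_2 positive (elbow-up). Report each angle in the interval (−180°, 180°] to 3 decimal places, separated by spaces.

wrist centre = target − a_3·(cos φ, sin φ) = (10.0000, -6.9282)
cos θ_2 = (147.9993−8²−6²)/(2·8·6) = 0.5000; θ_2 = 60.0005° (elbow-up)
β = atan2(-6.9282,10.0000) = -34.7148°; ψ = atan2(5.1962,11.0000) = 25.2852°
θ_1 = β − ψ = -60.0000°
θ_3 = φ − θ_1 − θ_2 = 119.9995° (wrapped to (-180°,180°])

-60.000 60.000 120.000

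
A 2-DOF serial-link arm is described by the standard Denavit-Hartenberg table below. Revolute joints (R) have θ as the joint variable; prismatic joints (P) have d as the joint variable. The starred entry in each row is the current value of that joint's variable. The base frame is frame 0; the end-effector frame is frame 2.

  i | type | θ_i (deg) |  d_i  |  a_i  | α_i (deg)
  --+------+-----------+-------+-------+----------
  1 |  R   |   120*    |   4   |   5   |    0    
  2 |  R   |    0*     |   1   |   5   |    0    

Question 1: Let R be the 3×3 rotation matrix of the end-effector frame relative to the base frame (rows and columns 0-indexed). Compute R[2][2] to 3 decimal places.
1.000

End-effector z-axis (col 2 of R) = (0.0000,0.0000,1.0000)
R[2][2] = 1.0000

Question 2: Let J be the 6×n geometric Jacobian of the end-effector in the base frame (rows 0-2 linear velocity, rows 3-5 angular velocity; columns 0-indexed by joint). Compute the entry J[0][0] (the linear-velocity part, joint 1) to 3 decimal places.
axis z_0 = ẑ; lever o_n−o_0 = (-5.0000,8.6603,5.0000)
cross product → J_v[:, 0] = (-8.6603,-5.0000,0.0000)
J_ω[:, 0] = z_0
entry J[0][0] = -8.6603

-8.660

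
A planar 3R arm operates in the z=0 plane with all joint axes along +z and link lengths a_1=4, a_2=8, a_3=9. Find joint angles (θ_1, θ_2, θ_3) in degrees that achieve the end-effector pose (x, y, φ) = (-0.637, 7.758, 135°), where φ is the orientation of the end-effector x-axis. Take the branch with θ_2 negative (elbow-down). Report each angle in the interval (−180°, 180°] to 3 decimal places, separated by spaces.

120.011 -135.005 149.993

wrist centre = target − a_3·(cos φ, sin φ) = (5.7270, 1.3940)
cos θ_2 = (34.7414−4²−8²)/(2·4·8) = -0.7072; θ_2 = -135.0047° (elbow-down)
β = atan2(1.3940,5.7270) = 13.6807°; ψ = atan2(-5.6564,-1.6573) = -106.3306°
θ_1 = β − ψ = 120.0113°
θ_3 = φ − θ_1 − θ_2 = 149.9934° (wrapped to (-180°,180°])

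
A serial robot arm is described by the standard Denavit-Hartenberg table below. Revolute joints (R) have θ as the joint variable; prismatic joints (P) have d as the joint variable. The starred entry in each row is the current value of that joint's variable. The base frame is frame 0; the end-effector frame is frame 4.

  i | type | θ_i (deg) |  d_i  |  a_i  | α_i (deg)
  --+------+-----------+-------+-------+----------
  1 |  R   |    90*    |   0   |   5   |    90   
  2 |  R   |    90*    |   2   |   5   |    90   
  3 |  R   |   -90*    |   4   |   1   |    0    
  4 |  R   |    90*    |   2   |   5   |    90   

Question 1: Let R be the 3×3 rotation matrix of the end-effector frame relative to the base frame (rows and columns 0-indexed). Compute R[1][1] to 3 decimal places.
1.000

End-effector y-axis (col 1 of R) = (0.0000,1.0000,-0.0000)
R[1][1] = 1.0000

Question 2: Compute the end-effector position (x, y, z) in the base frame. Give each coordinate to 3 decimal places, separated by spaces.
after link 1: o_1 = (0.0000, 5.0000, 0.0000)
after link 2: o_2 = (2.0000, 5.0000, 5.0000)
after link 3: o_3 = (1.0000, 9.0000, 5.0000)
after link 4: o_4 = (1.0000, 11.0000, 10.0000)

1.000 11.000 10.000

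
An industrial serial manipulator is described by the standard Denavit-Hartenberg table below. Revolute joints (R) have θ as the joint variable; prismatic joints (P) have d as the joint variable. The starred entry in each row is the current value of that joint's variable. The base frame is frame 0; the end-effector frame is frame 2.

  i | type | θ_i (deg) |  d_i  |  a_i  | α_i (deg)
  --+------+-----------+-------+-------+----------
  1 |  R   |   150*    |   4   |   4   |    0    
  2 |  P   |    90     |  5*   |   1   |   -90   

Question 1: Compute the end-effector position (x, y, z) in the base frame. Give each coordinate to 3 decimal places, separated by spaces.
-3.964 1.134 9.000

after link 1: o_1 = (-3.4641, 2.0000, 4.0000)
after link 2: o_2 = (-3.9641, 1.1340, 9.0000)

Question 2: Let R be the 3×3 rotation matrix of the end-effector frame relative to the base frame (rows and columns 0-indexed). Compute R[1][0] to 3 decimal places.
End-effector x-axis (col 0 of R) = (-0.5000,-0.8660,0.0000)
R[1][0] = -0.8660

-0.866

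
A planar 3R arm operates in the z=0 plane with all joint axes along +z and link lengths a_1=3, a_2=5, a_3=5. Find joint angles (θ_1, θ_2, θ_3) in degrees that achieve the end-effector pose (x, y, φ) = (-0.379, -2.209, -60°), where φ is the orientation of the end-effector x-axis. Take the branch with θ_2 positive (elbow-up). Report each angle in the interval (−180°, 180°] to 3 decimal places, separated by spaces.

wrist centre = target − a_3·(cos φ, sin φ) = (-2.8790, 2.1211)
cos θ_2 = (12.7878−3²−5²)/(2·3·5) = -0.7071; θ_2 = 134.9972° (elbow-up)
β = atan2(2.1211,-2.8790) = 143.6188°; ψ = atan2(3.5357,-0.5354) = 98.6101°
θ_1 = β − ψ = 45.0087°
θ_3 = φ − θ_1 − θ_2 = 119.9941° (wrapped to (-180°,180°])

45.009 134.997 119.994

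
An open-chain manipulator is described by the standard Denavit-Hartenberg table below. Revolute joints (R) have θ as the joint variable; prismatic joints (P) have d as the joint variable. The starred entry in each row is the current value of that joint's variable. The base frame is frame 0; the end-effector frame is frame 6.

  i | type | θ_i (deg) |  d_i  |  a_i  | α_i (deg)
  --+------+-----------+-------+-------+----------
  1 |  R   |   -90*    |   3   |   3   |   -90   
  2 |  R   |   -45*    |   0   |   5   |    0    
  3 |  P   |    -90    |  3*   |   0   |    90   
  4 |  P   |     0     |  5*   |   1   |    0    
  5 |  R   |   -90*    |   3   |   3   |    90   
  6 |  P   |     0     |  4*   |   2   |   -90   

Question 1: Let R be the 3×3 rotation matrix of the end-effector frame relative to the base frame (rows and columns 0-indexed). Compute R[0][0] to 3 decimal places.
End-effector x-axis (col 0 of R) = (-1.0000,0.0000,-0.0000)
R[0][0] = -1.0000

-1.000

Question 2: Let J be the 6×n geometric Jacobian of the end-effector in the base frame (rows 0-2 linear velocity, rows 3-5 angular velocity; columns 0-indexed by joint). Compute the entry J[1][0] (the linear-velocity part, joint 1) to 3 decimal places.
axis z_0 = ẑ; lever o_n−o_0 = (-2.0000,-3.0000,-1.2426)
cross product → J_v[:, 0] = (3.0000,-2.0000,0.0000)
J_ω[:, 0] = z_0
entry J[1][0] = -2.0000

-2.000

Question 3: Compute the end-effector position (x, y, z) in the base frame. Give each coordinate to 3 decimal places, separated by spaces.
-2.000 -3.000 -1.243

after link 1: o_1 = (0.0000, -3.0000, 3.0000)
after link 2: o_2 = (0.0000, -6.5355, 6.5355)
after link 3: o_3 = (3.0000, -6.5355, 6.5355)
after link 4: o_4 = (3.0000, -2.2929, 3.7071)
after link 5: o_5 = (0.0000, -0.1716, 1.5858)
after link 6: o_6 = (-2.0000, -3.0000, -1.2426)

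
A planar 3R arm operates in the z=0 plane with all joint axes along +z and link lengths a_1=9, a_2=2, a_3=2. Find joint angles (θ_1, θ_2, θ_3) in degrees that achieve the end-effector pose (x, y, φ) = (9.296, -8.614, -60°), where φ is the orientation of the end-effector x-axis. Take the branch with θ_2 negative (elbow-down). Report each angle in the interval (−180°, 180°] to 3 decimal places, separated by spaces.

wrist centre = target − a_3·(cos φ, sin φ) = (8.2960, -6.8819)
cos θ_2 = (116.1848−9²−2²)/(2·9·2) = 0.8662; θ_2 = -29.9748° (elbow-down)
β = atan2(-6.8819,8.2960) = -39.6774°; ψ = atan2(-0.9992,10.7325) = -5.3191°
θ_1 = β − ψ = -34.3583°
θ_3 = φ − θ_1 − θ_2 = 4.3330° (wrapped to (-180°,180°])

-34.358 -29.975 4.333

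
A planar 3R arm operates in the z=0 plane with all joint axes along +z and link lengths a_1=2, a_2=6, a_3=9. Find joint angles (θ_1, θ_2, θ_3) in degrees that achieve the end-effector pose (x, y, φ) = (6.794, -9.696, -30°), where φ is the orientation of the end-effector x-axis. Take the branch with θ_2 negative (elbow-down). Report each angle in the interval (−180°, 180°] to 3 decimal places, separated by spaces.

0.001 -120.003 90.003

wrist centre = target − a_3·(cos φ, sin φ) = (-1.0002, -5.1960)
cos θ_2 = (27.9989−2²−6²)/(2·2·6) = -0.5000; θ_2 = -120.0031° (elbow-down)
β = atan2(-5.1960,-1.0002) = -100.8961°; ψ = atan2(-5.1960,-1.0003) = -100.8967°
θ_1 = β − ψ = 0.0006°
θ_3 = φ − θ_1 − θ_2 = 90.0025° (wrapped to (-180°,180°])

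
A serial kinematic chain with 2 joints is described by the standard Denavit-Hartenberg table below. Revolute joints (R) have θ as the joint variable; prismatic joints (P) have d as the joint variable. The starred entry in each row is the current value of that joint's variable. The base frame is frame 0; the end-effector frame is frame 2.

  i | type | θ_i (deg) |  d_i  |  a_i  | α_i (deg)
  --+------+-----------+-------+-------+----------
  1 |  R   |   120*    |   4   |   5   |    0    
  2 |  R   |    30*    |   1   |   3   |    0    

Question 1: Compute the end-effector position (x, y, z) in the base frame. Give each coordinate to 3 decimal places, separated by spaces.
after link 1: o_1 = (-2.5000, 4.3301, 4.0000)
after link 2: o_2 = (-5.0981, 5.8301, 5.0000)

-5.098 5.830 5.000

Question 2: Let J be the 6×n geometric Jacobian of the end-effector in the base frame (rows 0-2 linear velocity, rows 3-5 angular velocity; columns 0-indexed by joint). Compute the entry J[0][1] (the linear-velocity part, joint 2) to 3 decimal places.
-1.500

axis z_1 = (0.0000,0.0000,1.0000); lever o_n−o_1 = (-2.5981,1.5000,1.0000)
cross product → J_v[:, 1] = (-1.5000,-2.5981,0.0000)
J_ω[:, 1] = z_1
entry J[0][1] = -1.5000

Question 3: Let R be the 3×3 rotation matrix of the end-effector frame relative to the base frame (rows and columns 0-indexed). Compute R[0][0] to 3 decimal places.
End-effector x-axis (col 0 of R) = (-0.8660,0.5000,0.0000)
R[0][0] = -0.8660

-0.866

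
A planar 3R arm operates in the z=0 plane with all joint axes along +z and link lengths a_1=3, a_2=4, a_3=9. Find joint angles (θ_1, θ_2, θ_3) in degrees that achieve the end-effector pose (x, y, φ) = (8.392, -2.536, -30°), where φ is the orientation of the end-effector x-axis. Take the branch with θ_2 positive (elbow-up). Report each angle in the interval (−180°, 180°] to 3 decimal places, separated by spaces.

wrist centre = target − a_3·(cos φ, sin φ) = (0.5978, 1.9640)
cos θ_2 = (4.2146−3²−4²)/(2·3·4) = -0.8661; θ_2 = 150.0036° (elbow-up)
β = atan2(1.9640,0.5978) = 73.0716°; ψ = atan2(1.9998,-0.4642) = 103.0692°
θ_1 = β − ψ = -29.9975°
θ_3 = φ − θ_1 − θ_2 = -150.0061° (wrapped to (-180°,180°])

-29.998 150.004 -150.006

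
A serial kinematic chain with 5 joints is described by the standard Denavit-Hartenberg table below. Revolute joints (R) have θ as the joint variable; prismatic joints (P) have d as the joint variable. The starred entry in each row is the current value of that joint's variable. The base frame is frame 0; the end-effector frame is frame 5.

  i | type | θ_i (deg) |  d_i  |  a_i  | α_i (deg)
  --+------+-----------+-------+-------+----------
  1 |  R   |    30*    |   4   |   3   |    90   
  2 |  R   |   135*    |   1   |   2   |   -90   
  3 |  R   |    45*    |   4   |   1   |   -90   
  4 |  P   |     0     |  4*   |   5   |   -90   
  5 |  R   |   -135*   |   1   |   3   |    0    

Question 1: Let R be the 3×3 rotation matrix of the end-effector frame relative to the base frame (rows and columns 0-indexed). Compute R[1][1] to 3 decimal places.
End-effector y-axis (col 1 of R) = (-0.5000,0.8660,0.0000)
R[1][1] = 0.8660

0.866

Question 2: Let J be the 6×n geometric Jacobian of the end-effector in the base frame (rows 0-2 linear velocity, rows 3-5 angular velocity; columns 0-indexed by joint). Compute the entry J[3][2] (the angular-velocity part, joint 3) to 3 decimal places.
-0.612

axis z_2 = (-0.6124,-0.3536,-0.7071); lever o_n−o_2 = (-4.4016,5.6237,-3.2426)
cross product → J_v[:, 2] = (5.1230,1.1267,-5.0000)
J_ω[:, 2] = z_2
entry J[3][2] = -0.6124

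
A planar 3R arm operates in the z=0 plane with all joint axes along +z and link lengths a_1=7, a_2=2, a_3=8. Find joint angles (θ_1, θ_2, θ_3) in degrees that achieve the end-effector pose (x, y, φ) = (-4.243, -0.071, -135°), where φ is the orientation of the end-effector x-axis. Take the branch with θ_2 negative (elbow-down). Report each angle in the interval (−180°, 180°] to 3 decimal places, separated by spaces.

wrist centre = target − a_3·(cos φ, sin φ) = (1.4139, 5.5859)
cos θ_2 = (33.2008−7²−2²)/(2·7·2) = -0.7071; θ_2 = -135.0007° (elbow-down)
β = atan2(5.5859,1.4139) = 75.7960°; ψ = atan2(-1.4142,5.5858) = -14.2075°
θ_1 = β − ψ = 90.0035°
θ_3 = φ − θ_1 − θ_2 = -90.0027° (wrapped to (-180°,180°])

90.003 -135.001 -90.003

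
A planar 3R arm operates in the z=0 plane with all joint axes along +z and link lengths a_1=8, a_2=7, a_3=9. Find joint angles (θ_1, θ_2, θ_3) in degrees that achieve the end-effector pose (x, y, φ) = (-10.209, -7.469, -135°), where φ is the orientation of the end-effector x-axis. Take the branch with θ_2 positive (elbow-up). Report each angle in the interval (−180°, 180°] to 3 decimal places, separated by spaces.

135.006 150.000 -60.006

wrist centre = target − a_3·(cos φ, sin φ) = (-3.8450, -1.1050)
cos θ_2 = (16.0054−8²−7²)/(2·8·7) = -0.8660; θ_2 = 149.9997° (elbow-up)
β = atan2(-1.1050,-3.8450) = -163.9657°; ψ = atan2(3.5000,1.9378) = 61.0283°
θ_1 = β − ψ = -224.9940°
θ_3 = φ − θ_1 − θ_2 = -60.0057° (wrapped to (-180°,180°])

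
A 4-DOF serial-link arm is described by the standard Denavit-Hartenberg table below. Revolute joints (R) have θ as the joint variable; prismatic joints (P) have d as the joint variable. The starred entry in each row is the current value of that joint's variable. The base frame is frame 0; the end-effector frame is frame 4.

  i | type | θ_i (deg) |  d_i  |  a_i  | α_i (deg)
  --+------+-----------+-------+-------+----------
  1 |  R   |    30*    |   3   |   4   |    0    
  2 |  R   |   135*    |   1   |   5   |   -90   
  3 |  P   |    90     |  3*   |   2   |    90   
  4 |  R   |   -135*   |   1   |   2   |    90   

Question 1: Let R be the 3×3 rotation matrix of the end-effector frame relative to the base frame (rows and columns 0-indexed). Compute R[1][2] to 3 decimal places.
-0.683

End-effector z-axis (col 2 of R) = (-0.1830,-0.6830,0.7071)
R[1][2] = -0.6830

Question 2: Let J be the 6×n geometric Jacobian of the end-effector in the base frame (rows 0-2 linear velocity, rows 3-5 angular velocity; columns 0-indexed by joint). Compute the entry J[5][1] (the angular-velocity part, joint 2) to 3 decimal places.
1.000

axis z_1 = (0.0000,0.0000,1.0000); lever o_n−o_1 = (-6.2060,0.0212,0.4142)
cross product → J_v[:, 1] = (-0.0212,-6.2060,0.0000)
J_ω[:, 1] = z_1
entry J[5][1] = 1.0000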